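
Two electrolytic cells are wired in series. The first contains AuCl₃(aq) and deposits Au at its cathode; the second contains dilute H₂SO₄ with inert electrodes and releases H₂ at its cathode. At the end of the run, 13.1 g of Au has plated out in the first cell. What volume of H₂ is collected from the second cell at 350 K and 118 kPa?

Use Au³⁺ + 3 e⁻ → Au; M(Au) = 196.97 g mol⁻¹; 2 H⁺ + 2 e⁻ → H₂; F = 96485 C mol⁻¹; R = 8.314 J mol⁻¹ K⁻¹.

n(Au) = 13.1 / 196.97 = 0.06651 mol, so n(e⁻) = 3 × 0.06651 = 0.1995 mol.
The cells are in series, so the same 0.1995 mol of electrons passes through the second cell.
2 H⁺ + 2 e⁻ → H₂ — 2 mol e⁻ per mol H₂, so n(H₂) = 0.1995/2 = 0.09976 mol.
V = nRT/P = (0.09976 × 8.314 × 350) / (118 × 10³) = 0.00246 m³ = 2.46 L.

2.46 L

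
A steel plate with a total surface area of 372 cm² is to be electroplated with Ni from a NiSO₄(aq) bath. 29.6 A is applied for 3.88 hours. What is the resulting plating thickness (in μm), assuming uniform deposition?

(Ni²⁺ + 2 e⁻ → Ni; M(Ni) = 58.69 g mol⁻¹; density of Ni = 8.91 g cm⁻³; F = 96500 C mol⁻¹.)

Q = I·t = 29.60 × 13968 = 413500 C; n(e⁻) = 4.284 mol.
n(Ni) = n(e⁻)/2 = 2.142 mol, so m = 2.142 × 58.69 = 125.7 g.
Volume = m/ρ = 125.7 / 8.91 = 14.11 cm³.
Thickness = V/A = 14.11 / 372 = 0.0379 cm = 379 μm.

379 μm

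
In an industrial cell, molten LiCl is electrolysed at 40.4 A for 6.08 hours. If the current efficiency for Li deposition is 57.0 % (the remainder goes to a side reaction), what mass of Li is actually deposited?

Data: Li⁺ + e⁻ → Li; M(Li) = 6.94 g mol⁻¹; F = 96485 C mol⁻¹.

Q = I·t = 40.40 × 21888 = 884300 C.
n(e⁻) = 884300/96485 = 9.165 mol; theoretically n(Li) = 9.165/1 = 9.165 mol, m_theo = 63.60 g.
At 57.0 % efficiency, m_actual = 0.570 × 63.60 = 36.3 g.

36.3 g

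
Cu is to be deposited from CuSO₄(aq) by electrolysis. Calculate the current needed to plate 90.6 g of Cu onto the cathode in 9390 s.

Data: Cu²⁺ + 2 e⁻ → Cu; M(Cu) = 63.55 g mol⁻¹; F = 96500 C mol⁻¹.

n(Cu) = 90.6 / 63.55 = 1.426 mol.
n(e⁻) = 2 × 1.426 = 2.851 mol.
Q = n(e⁻)·F = 2.851 × 96500 = 275200 C.
I = Q/t = 275200 / 9390.0 s = 29.3 A.

29.3 A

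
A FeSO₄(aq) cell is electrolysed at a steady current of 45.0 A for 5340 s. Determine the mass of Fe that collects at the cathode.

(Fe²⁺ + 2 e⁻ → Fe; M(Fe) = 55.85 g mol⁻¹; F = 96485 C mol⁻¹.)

Q = I·t = 45.00 A × 5340.0 s = 240300 C.
n(e⁻) = Q/F = 240300 / 96485 = 2.491 mol.
Fe²⁺ + 2 e⁻ → Fe, so n(Fe) = n(e⁻)/2 = 1.245 mol.
m = n·M = 1.245 × 55.85 = 69.5 g.

69.5 g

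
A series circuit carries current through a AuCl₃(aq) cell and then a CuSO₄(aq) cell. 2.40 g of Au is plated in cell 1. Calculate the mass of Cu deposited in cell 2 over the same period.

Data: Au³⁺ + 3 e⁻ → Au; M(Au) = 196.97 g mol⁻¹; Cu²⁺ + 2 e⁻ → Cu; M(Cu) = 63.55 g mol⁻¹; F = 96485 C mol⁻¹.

n(Au) = 2.40 / 196.97 = 0.01218 mol.
Since Au³⁺ + 3 e⁻ → Au, n(e⁻) passed = 3 × 0.01218 = 0.03655 mol.
Cells in series carry the same charge, so the same 0.03655 mol of electrons passes through cell 2.
Cu²⁺ + 2 e⁻ → Cu, so n(Cu) = 0.03655 / 2 = 0.01828 mol.
m(Cu) = 0.01828 × 63.55 = 1.16 g.

1.16 g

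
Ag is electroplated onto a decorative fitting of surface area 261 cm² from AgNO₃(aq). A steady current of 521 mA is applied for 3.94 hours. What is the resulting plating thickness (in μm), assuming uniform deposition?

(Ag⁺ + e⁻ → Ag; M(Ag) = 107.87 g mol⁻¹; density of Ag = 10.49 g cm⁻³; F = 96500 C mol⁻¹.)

Q = I·t = 0.5210 × 14184 = 7390 C; n(e⁻) = 0.07658 mol.
n(Ag) = n(e⁻)/1 = 0.07658 mol, so m = 0.07658 × 107.87 = 8.261 g.
Volume = m/ρ = 8.261 / 10.49 = 0.7875 cm³.
Thickness = V/A = 0.7875 / 261 = 0.00302 cm = 30.2 μm.

30.2 μm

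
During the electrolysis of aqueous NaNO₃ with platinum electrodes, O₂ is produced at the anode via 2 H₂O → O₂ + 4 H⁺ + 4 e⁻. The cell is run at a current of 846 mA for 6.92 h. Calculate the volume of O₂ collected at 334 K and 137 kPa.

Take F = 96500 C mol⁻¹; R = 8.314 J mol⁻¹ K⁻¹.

Q = I·t = 0.8460 A × 24912 s = 21080 C.
n(e⁻) = Q/F = 21080 / 96500 = 0.2184 mol.
4 electrons are transferred per O₂ molecule, so n(O₂) = 0.2184 / 4 = 0.05460 mol.
V = nRT/P = (0.05460 × 8.314 × 334) / (137 × 10³ Pa) = 0.00111 m³ = 1.11 L.

1.11 L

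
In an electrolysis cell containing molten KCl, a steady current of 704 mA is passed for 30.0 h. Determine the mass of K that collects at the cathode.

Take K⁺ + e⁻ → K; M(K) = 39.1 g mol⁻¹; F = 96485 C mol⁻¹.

30.8 g

Q = I·t = 0.7040 A × 108000 s = 76030 C.
n(e⁻) = Q/F = 76030 / 96485 = 0.7880 mol.
K⁺ + e⁻ → K, so n(K) = n(e⁻)/1 = 0.7880 mol.
m = n·M = 0.7880 × 39.1 = 30.8 g.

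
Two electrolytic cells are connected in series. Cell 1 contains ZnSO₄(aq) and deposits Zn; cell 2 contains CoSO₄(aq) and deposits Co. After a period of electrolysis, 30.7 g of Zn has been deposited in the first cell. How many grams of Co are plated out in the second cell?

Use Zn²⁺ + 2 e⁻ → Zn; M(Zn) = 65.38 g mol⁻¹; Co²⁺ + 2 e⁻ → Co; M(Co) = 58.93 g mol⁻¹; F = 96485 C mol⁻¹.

n(Zn) = 30.7 / 65.38 = 0.4696 mol.
Since Zn²⁺ + 2 e⁻ → Zn, n(e⁻) passed = 2 × 0.4696 = 0.9391 mol.
Cells in series carry the same charge, so the same 0.9391 mol of electrons passes through cell 2.
Co²⁺ + 2 e⁻ → Co, so n(Co) = 0.9391 / 2 = 0.4696 mol.
m(Co) = 0.4696 × 58.93 = 27.7 g.

27.7 g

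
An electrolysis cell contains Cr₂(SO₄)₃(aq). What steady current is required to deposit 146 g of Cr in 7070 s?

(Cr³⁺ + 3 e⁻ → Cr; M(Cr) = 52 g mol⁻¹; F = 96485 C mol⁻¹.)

n(Cr) = 146 / 52 = 2.808 mol.
n(e⁻) = 3 × 2.808 = 8.423 mol.
Q = n(e⁻)·F = 8.423 × 96485 = 812700 C.
I = Q/t = 812700 / 7070.0 s = 115 A.

115 A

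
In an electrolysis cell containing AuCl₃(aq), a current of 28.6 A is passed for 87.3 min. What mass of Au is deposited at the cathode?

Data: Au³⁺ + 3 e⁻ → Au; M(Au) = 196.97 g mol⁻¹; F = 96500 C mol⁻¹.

102 g

Q = I·t = 28.60 A × 5238.0 s = 149800 C.
n(e⁻) = Q/F = 149800 / 96500 = 1.552 mol.
Au³⁺ + 3 e⁻ → Au, so n(Au) = n(e⁻)/3 = 0.5175 mol.
m = n·M = 0.5175 × 196.97 = 102 g.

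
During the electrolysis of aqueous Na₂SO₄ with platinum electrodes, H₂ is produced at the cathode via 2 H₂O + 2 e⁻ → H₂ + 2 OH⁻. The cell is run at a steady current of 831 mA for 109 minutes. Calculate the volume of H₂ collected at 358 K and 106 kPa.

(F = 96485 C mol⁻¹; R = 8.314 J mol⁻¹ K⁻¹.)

0.791 L

Q = I·t = 0.8310 A × 6540.0 s = 5435 C.
n(e⁻) = Q/F = 5435 / 96485 = 0.05633 mol.
2 electrons are transferred per H₂ molecule, so n(H₂) = 0.05633 / 2 = 0.02816 mol.
V = nRT/P = (0.02816 × 8.314 × 358) / (106 × 10³ Pa) = 7.91 × 10⁻⁴ m³ = 0.791 L.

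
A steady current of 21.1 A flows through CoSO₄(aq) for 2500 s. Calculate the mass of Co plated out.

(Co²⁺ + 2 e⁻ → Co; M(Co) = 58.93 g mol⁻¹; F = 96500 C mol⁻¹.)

16.1 g

Q = I·t = 21.10 A × 2500.0 s = 52750 C.
n(e⁻) = Q/F = 52750 / 96500 = 0.5466 mol.
Co²⁺ + 2 e⁻ → Co, so n(Co) = n(e⁻)/2 = 0.2733 mol.
m = n·M = 0.2733 × 58.93 = 16.1 g.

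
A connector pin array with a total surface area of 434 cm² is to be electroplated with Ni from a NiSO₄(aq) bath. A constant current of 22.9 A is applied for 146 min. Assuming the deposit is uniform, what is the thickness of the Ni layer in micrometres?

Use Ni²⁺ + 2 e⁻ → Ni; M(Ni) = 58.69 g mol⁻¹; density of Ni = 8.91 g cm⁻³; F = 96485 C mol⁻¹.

158 μm

Q = I·t = 22.90 × 8760.0 = 200600 C; n(e⁻) = 2.079 mol.
n(Ni) = n(e⁻)/2 = 1.040 mol, so m = 1.040 × 58.69 = 61.01 g.
Volume = m/ρ = 61.01 / 8.91 = 6.848 cm³.
Thickness = V/A = 6.848 / 434 = 0.0158 cm = 158 μm.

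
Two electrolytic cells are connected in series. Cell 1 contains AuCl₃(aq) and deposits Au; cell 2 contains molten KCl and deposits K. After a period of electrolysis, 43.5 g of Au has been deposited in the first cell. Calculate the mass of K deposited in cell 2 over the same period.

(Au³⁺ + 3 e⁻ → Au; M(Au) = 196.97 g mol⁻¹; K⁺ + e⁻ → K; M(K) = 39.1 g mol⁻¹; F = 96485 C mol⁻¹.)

25.9 g

n(Au) = 43.5 / 196.97 = 0.2208 mol.
Since Au³⁺ + 3 e⁻ → Au, n(e⁻) passed = 3 × 0.2208 = 0.6625 mol.
Cells in series carry the same charge, so the same 0.6625 mol of electrons passes through cell 2.
K⁺ + e⁻ → K, so n(K) = 0.6625 / 1 = 0.6625 mol.
m(K) = 0.6625 × 39.1 = 25.9 g.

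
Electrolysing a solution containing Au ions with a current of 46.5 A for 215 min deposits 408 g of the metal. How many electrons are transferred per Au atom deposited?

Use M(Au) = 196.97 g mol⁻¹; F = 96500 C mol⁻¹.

Q = I·t = 46.50 A × 12900 s = 599800 C, so n(e⁻) = 599800/96500 = 6.216 mol.
n(Au) deposited = 408 / 196.97 = 2.071 mol.
Electrons per atom = n(e⁻)/n(Au) = 6.216 / 2.071 = 3.00 ≈ 3, so the ion is Au³⁺.

3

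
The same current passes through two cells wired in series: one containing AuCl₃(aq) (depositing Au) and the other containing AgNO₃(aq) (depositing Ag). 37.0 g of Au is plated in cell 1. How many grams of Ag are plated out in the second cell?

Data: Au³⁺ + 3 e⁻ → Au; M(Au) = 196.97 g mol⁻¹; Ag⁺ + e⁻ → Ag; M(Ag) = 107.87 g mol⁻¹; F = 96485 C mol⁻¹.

60.8 g

n(Au) = 37.0 / 196.97 = 0.1878 mol.
Since Au³⁺ + 3 e⁻ → Au, n(e⁻) passed = 3 × 0.1878 = 0.5635 mol.
Cells in series carry the same charge, so the same 0.5635 mol of electrons passes through cell 2.
Ag⁺ + e⁻ → Ag, so n(Ag) = 0.5635 / 1 = 0.5635 mol.
m(Ag) = 0.5635 × 107.87 = 60.8 g.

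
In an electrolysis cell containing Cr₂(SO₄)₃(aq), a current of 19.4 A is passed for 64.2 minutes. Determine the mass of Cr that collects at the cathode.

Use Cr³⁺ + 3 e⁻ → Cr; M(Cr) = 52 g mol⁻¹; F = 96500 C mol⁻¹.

Q = I·t = 19.40 A × 3852.0 s = 74730 C.
n(e⁻) = Q/F = 74730 / 96500 = 0.7744 mol.
Cr³⁺ + 3 e⁻ → Cr, so n(Cr) = n(e⁻)/3 = 0.2581 mol.
m = n·M = 0.2581 × 52 = 13.4 g.

13.4 g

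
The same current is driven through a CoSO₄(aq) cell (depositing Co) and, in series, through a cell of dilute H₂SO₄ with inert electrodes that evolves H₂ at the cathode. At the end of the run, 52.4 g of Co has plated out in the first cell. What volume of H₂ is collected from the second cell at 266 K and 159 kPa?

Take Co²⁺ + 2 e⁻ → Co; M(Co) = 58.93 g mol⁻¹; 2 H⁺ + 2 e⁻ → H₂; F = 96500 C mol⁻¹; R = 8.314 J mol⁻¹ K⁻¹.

12.4 L

n(Co) = 52.4 / 58.93 = 0.8892 mol, so n(e⁻) = 2 × 0.8892 = 1.778 mol.
The cells are in series, so the same 1.778 mol of electrons passes through the second cell.
2 H⁺ + 2 e⁻ → H₂ — 2 mol e⁻ per mol H₂, so n(H₂) = 1.778/2 = 0.8892 mol.
V = nRT/P = (0.8892 × 8.314 × 266) / (159 × 10³) = 0.0124 m³ = 12.4 L.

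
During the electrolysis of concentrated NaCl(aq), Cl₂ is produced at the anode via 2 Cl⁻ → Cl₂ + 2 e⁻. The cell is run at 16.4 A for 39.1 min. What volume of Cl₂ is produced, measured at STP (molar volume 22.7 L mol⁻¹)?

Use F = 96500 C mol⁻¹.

4.53 L

Q = I·t = 16.40 A × 2346.0 s = 38470 C.
n(e⁻) = Q/F = 38470 / 96500 = 0.3987 mol.
2 electrons are transferred per Cl₂ molecule, so n(Cl₂) = 0.3987 / 2 = 0.1993 mol.
V = n × V_m = 0.1993 × 22.7 = 4.53 L.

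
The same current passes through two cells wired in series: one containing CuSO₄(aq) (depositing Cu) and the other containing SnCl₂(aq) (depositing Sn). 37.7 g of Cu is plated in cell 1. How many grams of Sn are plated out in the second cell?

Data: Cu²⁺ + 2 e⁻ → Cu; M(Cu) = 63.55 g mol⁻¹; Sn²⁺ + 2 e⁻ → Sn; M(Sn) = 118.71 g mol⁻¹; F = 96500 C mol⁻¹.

n(Cu) = 37.7 / 63.55 = 0.5932 mol.
Since Cu²⁺ + 2 e⁻ → Cu, n(e⁻) passed = 2 × 0.5932 = 1.186 mol.
Cells in series carry the same charge, so the same 1.186 mol of electrons passes through cell 2.
Sn²⁺ + 2 e⁻ → Sn, so n(Sn) = 1.186 / 2 = 0.5932 mol.
m(Sn) = 0.5932 × 118.71 = 70.4 g.

70.4 g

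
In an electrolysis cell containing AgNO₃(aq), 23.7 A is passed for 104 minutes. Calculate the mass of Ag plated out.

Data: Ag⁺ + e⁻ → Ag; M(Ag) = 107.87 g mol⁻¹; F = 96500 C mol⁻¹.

Q = I·t = 23.70 A × 6240.0 s = 147900 C.
n(e⁻) = Q/F = 147900 / 96500 = 1.533 mol.
Ag⁺ + e⁻ → Ag, so n(Ag) = n(e⁻)/1 = 1.533 mol.
m = n·M = 1.533 × 107.87 = 165 g.

165 g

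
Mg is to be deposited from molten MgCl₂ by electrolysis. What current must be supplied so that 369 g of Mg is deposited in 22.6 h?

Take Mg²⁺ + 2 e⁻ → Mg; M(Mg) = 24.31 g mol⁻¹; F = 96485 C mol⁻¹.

n(Mg) = 369 / 24.31 = 15.18 mol.
n(e⁻) = 2 × 15.18 = 30.36 mol.
Q = n(e⁻)·F = 30.36 × 96485 = 2929000 C.
I = Q/t = 2929000 / 81360 s = 36.0 A.

36.0 A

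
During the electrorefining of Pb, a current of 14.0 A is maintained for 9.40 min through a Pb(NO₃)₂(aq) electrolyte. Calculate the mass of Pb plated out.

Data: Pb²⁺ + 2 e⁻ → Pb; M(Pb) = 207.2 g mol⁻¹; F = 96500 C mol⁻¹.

8.48 g

Q = I·t = 14.00 A × 564.00 s = 7896 C.
n(e⁻) = Q/F = 7896 / 96500 = 0.08182 mol.
Pb²⁺ + 2 e⁻ → Pb, so n(Pb) = n(e⁻)/2 = 0.04091 mol.
m = n·M = 0.04091 × 207.2 = 8.48 g.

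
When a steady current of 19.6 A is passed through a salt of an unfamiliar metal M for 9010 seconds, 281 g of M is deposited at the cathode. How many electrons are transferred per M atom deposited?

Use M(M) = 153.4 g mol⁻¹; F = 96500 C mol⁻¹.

1

Q = I·t = 19.60 A × 9010.0 s = 176600 C, so n(e⁻) = 176600/96500 = 1.830 mol.
n(M) deposited = 281 / 153.4 = 1.832 mol.
Electrons per atom = n(e⁻)/n(M) = 1.830 / 1.832 = 0.999 ≈ 1, so the ion is M⁺.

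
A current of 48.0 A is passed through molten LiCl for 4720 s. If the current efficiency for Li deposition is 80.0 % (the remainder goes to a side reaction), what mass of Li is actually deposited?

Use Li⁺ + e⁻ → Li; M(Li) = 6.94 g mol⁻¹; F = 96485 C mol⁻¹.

13.0 g

Q = I·t = 48.00 × 4720.0 = 226600 C.
n(e⁻) = 226600/96485 = 2.348 mol; theoretically n(Li) = 2.348/1 = 2.348 mol, m_theo = 16.30 g.
At 80.0 % efficiency, m_actual = 0.800 × 16.30 = 13.0 g.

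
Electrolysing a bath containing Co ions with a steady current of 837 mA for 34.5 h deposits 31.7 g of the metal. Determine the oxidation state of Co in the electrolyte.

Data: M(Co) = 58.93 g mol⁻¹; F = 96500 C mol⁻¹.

+2

Q = I·t = 0.8370 A × 124200 s = 104000 C, so n(e⁻) = 104000/96500 = 1.077 mol.
n(Co) deposited = 31.7 / 58.93 = 0.5379 mol.
Electrons per atom = n(e⁻)/n(Co) = 1.077 / 0.5379 = 2.00 ≈ 2, so the ion is Co²⁺.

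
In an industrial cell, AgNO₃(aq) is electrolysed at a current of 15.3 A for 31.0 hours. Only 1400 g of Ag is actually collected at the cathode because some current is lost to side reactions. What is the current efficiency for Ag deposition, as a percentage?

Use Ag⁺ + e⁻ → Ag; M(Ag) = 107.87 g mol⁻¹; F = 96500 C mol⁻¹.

73.3 %

Q = I·t = 15.30 × 111600 = 1707000 C; n(e⁻) = 1707000/96500 = 17.69 mol.
Theoretical n(Ag) = n(e⁻)/1 = 17.69 mol, i.e. m_theo = 17.69 × 107.87 = 1909 g.
Efficiency = m_actual / m_theo = 1400 / 1909 = 73.3 %.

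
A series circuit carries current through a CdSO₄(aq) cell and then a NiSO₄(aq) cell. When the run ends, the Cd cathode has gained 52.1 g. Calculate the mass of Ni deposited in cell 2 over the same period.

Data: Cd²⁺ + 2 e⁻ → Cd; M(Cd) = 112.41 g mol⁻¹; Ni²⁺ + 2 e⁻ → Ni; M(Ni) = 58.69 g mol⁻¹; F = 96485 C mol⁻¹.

27.2 g

n(Cd) = 52.1 / 112.41 = 0.4635 mol.
Since Cd²⁺ + 2 e⁻ → Cd, n(e⁻) passed = 2 × 0.4635 = 0.9270 mol.
Cells in series carry the same charge, so the same 0.9270 mol of electrons passes through cell 2.
Ni²⁺ + 2 e⁻ → Ni, so n(Ni) = 0.9270 / 2 = 0.4635 mol.
m(Ni) = 0.4635 × 58.69 = 27.2 g.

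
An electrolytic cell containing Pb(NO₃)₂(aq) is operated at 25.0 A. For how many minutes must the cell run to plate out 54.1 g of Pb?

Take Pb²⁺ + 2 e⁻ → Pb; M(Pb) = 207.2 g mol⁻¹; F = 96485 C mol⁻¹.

33.6 min

n(Pb) = m/M = 54.1 / 207.2 = 0.2611 mol.
Each Pb atom requires 2 electrons, so n(e⁻) = 2 × 0.2611 = 0.5222 mol.
Q = n(e⁻)·F = 0.5222 × 96485 = 50380 C.
t = Q/I = 50380 / 25.00 A = 2015 s = 33.6 min.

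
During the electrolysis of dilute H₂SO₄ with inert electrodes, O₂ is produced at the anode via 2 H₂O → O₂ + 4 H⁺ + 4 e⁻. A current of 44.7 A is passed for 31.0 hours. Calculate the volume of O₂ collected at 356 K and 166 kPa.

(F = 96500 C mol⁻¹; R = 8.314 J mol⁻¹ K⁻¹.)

230 L

Q = I·t = 44.70 A × 111600 s = 4989000 C.
n(e⁻) = Q/F = 4989000 / 96500 = 51.69 mol.
4 electrons are transferred per O₂ molecule, so n(O₂) = 51.69 / 4 = 12.92 mol.
V = nRT/P = (12.92 × 8.314 × 356) / (166 × 10³ Pa) = 0.230 m³ = 230 L.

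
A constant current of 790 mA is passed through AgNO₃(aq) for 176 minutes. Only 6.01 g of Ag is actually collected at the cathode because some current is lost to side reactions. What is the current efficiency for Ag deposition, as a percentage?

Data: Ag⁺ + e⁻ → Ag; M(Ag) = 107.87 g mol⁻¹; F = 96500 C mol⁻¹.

64.4 %

Q = I·t = 0.7900 × 10560 = 8342 C; n(e⁻) = 8342/96500 = 0.08645 mol.
Theoretical n(Ag) = n(e⁻)/1 = 0.08645 mol, i.e. m_theo = 0.08645 × 107.87 = 9.325 g.
Efficiency = m_actual / m_theo = 6.01 / 9.325 = 64.4 %.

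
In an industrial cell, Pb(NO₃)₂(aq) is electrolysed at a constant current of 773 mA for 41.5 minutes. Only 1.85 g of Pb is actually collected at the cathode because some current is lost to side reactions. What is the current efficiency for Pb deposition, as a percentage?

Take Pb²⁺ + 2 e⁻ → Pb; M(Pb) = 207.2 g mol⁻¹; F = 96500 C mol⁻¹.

Q = I·t = 0.7730 × 2490.0 = 1925 C; n(e⁻) = 1925/96500 = 0.01995 mol.
Theoretical n(Pb) = n(e⁻)/2 = 0.009973 mol, i.e. m_theo = 0.009973 × 207.2 = 2.066 g.
Efficiency = m_actual / m_theo = 1.85 / 2.066 = 89.5 %.

89.5 %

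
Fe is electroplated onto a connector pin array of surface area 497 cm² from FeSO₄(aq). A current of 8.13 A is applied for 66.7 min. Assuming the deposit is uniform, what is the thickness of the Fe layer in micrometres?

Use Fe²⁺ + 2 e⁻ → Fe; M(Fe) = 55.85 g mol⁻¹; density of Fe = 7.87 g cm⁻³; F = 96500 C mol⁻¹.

24.1 μm

Q = I·t = 8.130 × 4002.0 = 32540 C; n(e⁻) = 0.3372 mol.
n(Fe) = n(e⁻)/2 = 0.1686 mol, so m = 0.1686 × 55.85 = 9.415 g.
Volume = m/ρ = 9.415 / 7.87 = 1.196 cm³.
Thickness = V/A = 1.196 / 497 = 0.00241 cm = 24.1 μm.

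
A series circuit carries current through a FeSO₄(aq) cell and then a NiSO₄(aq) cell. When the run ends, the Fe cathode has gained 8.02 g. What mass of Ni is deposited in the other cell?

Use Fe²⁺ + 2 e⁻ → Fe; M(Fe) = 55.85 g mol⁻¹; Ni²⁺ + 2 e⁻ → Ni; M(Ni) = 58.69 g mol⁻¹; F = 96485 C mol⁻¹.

n(Fe) = 8.02 / 55.85 = 0.1436 mol.
Since Fe²⁺ + 2 e⁻ → Fe, n(e⁻) passed = 2 × 0.1436 = 0.2872 mol.
Cells in series carry the same charge, so the same 0.2872 mol of electrons passes through cell 2.
Ni²⁺ + 2 e⁻ → Ni, so n(Ni) = 0.2872 / 2 = 0.1436 mol.
m(Ni) = 0.1436 × 58.69 = 8.43 g.

8.43 g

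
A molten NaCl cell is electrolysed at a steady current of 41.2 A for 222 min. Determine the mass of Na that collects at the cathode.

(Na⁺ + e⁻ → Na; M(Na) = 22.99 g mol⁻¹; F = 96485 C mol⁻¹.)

Q = I·t = 41.20 A × 13320 s = 548800 C.
n(e⁻) = Q/F = 548800 / 96485 = 5.688 mol.
Na⁺ + e⁻ → Na, so n(Na) = n(e⁻)/1 = 5.688 mol.
m = n·M = 5.688 × 22.99 = 131 g.

131 g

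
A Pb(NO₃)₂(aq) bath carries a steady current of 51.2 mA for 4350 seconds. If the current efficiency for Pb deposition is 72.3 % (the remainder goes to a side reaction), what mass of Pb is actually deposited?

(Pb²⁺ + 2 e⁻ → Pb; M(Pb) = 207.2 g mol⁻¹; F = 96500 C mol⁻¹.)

0.173 g

Q = I·t = 0.05120 × 4350.0 = 222.7 C.
n(e⁻) = 222.7/96500 = 0.002308 mol; theoretically n(Pb) = 0.002308/2 = 0.001154 mol, m_theo = 0.2391 g.
At 72.3 % efficiency, m_actual = 0.723 × 0.2391 = 0.173 g.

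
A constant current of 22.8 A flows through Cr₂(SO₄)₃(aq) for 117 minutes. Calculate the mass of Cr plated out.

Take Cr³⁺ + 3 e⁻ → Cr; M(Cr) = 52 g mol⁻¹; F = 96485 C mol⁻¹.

28.8 g

Q = I·t = 22.80 A × 7020.0 s = 160100 C.
n(e⁻) = Q/F = 160100 / 96485 = 1.659 mol.
Cr³⁺ + 3 e⁻ → Cr, so n(Cr) = n(e⁻)/3 = 0.5530 mol.
m = n·M = 0.5530 × 52 = 28.8 g.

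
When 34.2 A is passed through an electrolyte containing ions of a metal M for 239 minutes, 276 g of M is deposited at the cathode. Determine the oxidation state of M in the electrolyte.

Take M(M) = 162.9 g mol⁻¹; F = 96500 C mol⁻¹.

Q = I·t = 34.20 A × 14340 s = 490400 C, so n(e⁻) = 490400/96500 = 5.082 mol.
n(M) deposited = 276 / 162.9 = 1.694 mol.
Electrons per atom = n(e⁻)/n(M) = 5.082 / 1.694 = 3.00 ≈ 3, so the ion is M³⁺.

+3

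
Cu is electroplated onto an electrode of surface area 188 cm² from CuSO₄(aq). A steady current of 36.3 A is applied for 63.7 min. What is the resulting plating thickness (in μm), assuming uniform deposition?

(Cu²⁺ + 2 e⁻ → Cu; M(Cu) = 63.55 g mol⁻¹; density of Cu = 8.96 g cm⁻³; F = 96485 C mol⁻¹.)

Q = I·t = 36.30 × 3822.0 = 138700 C; n(e⁻) = 1.438 mol.
n(Cu) = n(e⁻)/2 = 0.7190 mol, so m = 0.7190 × 63.55 = 45.69 g.
Volume = m/ρ = 45.69 / 8.96 = 5.099 cm³.
Thickness = V/A = 5.099 / 188 = 0.0271 cm = 271 μm.

271 μm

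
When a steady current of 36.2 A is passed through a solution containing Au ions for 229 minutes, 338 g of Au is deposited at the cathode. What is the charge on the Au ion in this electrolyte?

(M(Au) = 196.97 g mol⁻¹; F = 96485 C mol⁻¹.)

+3

Q = I·t = 36.20 A × 13740 s = 497400 C, so n(e⁻) = 497400/96485 = 5.155 mol.
n(Au) deposited = 338 / 196.97 = 1.716 mol.
Electrons per atom = n(e⁻)/n(Au) = 5.155 / 1.716 = 3.00 ≈ 3, so the ion is Au³⁺.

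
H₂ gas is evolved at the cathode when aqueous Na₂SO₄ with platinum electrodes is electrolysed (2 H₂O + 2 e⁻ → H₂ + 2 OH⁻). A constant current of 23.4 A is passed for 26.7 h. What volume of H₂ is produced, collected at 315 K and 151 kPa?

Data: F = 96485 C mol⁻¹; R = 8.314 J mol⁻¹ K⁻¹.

202 L

Q = I·t = 23.40 A × 96120 s = 2249000 C.
n(e⁻) = Q/F = 2249000 / 96485 = 23.31 mol.
2 electrons are transferred per H₂ molecule, so n(H₂) = 23.31 / 2 = 11.66 mol.
V = nRT/P = (11.66 × 8.314 × 315) / (151 × 10³ Pa) = 0.202 m³ = 202 L.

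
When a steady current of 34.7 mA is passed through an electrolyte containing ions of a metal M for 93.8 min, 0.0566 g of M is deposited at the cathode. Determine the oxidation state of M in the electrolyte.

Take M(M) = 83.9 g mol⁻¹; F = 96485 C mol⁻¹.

+3

Q = I·t = 0.03470 A × 5628.0 s = 195.3 C, so n(e⁻) = 195.3/96485 = 0.002024 mol.
n(M) deposited = 0.0566 / 83.9 = 0.0006746 mol.
Electrons per atom = n(e⁻)/n(M) = 0.002024 / 0.0006746 = 3.00 ≈ 3, so the ion is M³⁺.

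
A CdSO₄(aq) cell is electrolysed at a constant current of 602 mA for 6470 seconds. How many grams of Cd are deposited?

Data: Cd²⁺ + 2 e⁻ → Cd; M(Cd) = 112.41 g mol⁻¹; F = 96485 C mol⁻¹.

2.27 g

Q = I·t = 0.6020 A × 6470.0 s = 3895 C.
n(e⁻) = Q/F = 3895 / 96485 = 0.04037 mol.
Cd²⁺ + 2 e⁻ → Cd, so n(Cd) = n(e⁻)/2 = 0.02018 mol.
m = n·M = 0.02018 × 112.41 = 2.27 g.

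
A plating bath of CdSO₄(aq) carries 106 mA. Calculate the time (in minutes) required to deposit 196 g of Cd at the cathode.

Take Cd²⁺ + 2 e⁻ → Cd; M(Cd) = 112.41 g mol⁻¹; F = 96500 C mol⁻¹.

n(Cd) = m/M = 196 / 112.41 = 1.744 mol.
Each Cd atom requires 2 electrons, so n(e⁻) = 2 × 1.744 = 3.487 mol.
Q = n(e⁻)·F = 3.487 × 96500 = 336500 C.
t = Q/I = 336500 / 0.1060 A = 3175000 s = 52900 min.

52900 min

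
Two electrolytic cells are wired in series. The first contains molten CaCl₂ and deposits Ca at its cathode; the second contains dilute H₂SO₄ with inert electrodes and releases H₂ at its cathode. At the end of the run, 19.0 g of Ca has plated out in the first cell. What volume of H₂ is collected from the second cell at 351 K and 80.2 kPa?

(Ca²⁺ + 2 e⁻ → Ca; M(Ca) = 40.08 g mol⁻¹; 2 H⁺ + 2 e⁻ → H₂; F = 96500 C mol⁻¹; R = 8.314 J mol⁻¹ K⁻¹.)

n(Ca) = 19.0 / 40.08 = 0.4741 mol, so n(e⁻) = 2 × 0.4741 = 0.9481 mol.
The cells are in series, so the same 0.9481 mol of electrons passes through the second cell.
2 H⁺ + 2 e⁻ → H₂ — 2 mol e⁻ per mol H₂, so n(H₂) = 0.9481/2 = 0.4741 mol.
V = nRT/P = (0.4741 × 8.314 × 351) / (80.2 × 10³) = 0.0172 m³ = 17.2 L.

17.2 L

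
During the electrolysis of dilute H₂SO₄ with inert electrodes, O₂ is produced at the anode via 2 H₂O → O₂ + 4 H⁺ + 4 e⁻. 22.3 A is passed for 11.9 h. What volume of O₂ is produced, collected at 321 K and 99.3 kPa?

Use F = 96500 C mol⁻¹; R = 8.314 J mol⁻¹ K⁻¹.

Q = I·t = 22.30 A × 42840 s = 955300 C.
n(e⁻) = Q/F = 955300 / 96500 = 9.900 mol.
4 electrons are transferred per O₂ molecule, so n(O₂) = 9.900 / 4 = 2.475 mol.
V = nRT/P = (2.475 × 8.314 × 321) / (99.3 × 10³ Pa) = 0.0665 m³ = 66.5 L.

66.5 L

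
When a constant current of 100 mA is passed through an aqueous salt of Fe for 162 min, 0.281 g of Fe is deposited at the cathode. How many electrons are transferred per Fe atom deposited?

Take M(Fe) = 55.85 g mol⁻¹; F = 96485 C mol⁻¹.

Q = I·t = 0.1000 A × 9720.0 s = 972.0 C, so n(e⁻) = 972.0/96485 = 0.01007 mol.
n(Fe) deposited = 0.281 / 55.85 = 0.005031 mol.
Electrons per atom = n(e⁻)/n(Fe) = 0.01007 / 0.005031 = 2.00 ≈ 2, so the ion is Fe²⁺.

2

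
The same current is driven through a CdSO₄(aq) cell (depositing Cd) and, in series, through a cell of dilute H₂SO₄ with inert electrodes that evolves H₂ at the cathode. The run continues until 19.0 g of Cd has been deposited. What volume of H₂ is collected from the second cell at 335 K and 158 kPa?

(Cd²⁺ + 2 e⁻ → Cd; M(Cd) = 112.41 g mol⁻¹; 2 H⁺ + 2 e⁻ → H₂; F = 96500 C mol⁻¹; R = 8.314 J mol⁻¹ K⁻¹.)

2.98 L

n(Cd) = 19.0 / 112.41 = 0.1690 mol, so n(e⁻) = 2 × 0.1690 = 0.3380 mol.
The cells are in series, so the same 0.3380 mol of electrons passes through the second cell.
2 H⁺ + 2 e⁻ → H₂ — 2 mol e⁻ per mol H₂, so n(H₂) = 0.3380/2 = 0.1690 mol.
V = nRT/P = (0.1690 × 8.314 × 335) / (158 × 10³) = 0.00298 m³ = 2.98 L.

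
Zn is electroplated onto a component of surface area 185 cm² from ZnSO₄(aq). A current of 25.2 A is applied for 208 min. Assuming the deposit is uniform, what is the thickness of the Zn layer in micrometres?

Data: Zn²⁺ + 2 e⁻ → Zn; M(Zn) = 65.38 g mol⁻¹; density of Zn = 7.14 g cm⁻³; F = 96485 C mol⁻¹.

807 μm

Q = I·t = 25.20 × 12480 = 314500 C; n(e⁻) = 3.260 mol.
n(Zn) = n(e⁻)/2 = 1.630 mol, so m = 1.630 × 65.38 = 106.6 g.
Volume = m/ρ = 106.6 / 7.14 = 14.92 cm³.
Thickness = V/A = 14.92 / 185 = 0.0807 cm = 807 μm.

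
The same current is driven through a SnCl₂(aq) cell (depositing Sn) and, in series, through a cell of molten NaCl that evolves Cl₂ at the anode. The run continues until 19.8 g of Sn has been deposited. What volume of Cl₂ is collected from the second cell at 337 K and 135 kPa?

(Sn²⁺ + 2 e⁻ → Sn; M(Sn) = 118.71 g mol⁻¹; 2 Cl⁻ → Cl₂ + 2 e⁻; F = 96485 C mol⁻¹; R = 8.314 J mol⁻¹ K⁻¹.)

n(Sn) = 19.8 / 118.71 = 0.1668 mol, so n(e⁻) = 2 × 0.1668 = 0.3336 mol.
The cells are in series, so the same 0.3336 mol of electrons passes through the second cell.
2 Cl⁻ → Cl₂ + 2 e⁻ — 2 mol e⁻ per mol Cl₂, so n(Cl₂) = 0.3336/2 = 0.1668 mol.
V = nRT/P = (0.1668 × 8.314 × 337) / (135 × 10³) = 0.00346 m³ = 3.46 L.

3.46 L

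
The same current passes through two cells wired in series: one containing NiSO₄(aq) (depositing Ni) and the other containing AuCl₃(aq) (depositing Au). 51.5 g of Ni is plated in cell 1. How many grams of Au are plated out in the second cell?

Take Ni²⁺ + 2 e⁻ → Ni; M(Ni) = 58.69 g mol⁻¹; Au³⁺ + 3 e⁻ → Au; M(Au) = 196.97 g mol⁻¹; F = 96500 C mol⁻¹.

115 g

n(Ni) = 51.5 / 58.69 = 0.8775 mol.
Since Ni²⁺ + 2 e⁻ → Ni, n(e⁻) passed = 2 × 0.8775 = 1.755 mol.
Cells in series carry the same charge, so the same 1.755 mol of electrons passes through cell 2.
Au³⁺ + 3 e⁻ → Au, so n(Au) = 1.755 / 3 = 0.5850 mol.
m(Au) = 0.5850 × 196.97 = 115 g.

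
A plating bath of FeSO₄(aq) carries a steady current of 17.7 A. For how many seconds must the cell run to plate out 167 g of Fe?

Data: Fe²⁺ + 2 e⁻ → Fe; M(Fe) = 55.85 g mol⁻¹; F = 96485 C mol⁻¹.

n(Fe) = m/M = 167 / 55.85 = 2.990 mol.
Each Fe atom requires 2 electrons, so n(e⁻) = 2 × 2.990 = 5.980 mol.
Q = n(e⁻)·F = 5.980 × 96485 = 577000 C.
t = Q/I = 577000 / 17.70 A = 32600 s.

32600 s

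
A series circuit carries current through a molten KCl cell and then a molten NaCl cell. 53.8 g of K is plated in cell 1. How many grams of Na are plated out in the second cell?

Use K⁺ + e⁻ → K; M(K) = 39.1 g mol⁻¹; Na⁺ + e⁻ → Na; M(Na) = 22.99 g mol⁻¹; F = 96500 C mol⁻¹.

n(K) = 53.8 / 39.1 = 1.376 mol.
Since K⁺ + e⁻ → K, n(e⁻) passed = 1 × 1.376 = 1.376 mol.
Cells in series carry the same charge, so the same 1.376 mol of electrons passes through cell 2.
Na⁺ + e⁻ → Na, so n(Na) = 1.376 / 1 = 1.376 mol.
m(Na) = 1.376 × 22.99 = 31.6 g.

31.6 g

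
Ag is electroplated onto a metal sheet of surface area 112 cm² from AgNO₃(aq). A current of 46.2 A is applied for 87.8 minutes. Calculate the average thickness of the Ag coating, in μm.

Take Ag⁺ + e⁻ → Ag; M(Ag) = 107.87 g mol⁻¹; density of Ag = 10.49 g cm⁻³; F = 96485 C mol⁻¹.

2320 μm

Q = I·t = 46.20 × 5268.0 = 243400 C; n(e⁻) = 2.522 mol.
n(Ag) = n(e⁻)/1 = 2.522 mol, so m = 2.522 × 107.87 = 272.1 g.
Volume = m/ρ = 272.1 / 10.49 = 25.94 cm³.
Thickness = V/A = 25.94 / 112 = 0.232 cm = 2320 μm.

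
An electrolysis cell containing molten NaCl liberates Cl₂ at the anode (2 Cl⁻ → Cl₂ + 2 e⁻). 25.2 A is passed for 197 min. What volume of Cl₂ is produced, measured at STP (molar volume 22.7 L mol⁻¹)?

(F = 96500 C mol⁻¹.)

Q = I·t = 25.20 A × 11820 s = 297900 C.
n(e⁻) = Q/F = 297900 / 96500 = 3.087 mol.
2 electrons are transferred per Cl₂ molecule, so n(Cl₂) = 3.087 / 2 = 1.543 mol.
V = n × V_m = 1.543 × 22.7 = 35.0 L.

35.0 L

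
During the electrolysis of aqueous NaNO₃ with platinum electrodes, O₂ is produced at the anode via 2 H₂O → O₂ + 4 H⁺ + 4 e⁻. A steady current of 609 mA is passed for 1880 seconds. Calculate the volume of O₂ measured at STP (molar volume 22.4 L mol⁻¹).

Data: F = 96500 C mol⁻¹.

0.0664 L

Q = I·t = 0.6090 A × 1880.0 s = 1145 C.
n(e⁻) = Q/F = 1145 / 96500 = 0.01186 mol.
4 electrons are transferred per O₂ molecule, so n(O₂) = 0.01186 / 4 = 0.002966 mol.
V = n × V_m = 0.002966 × 22.4 = 0.0664 L.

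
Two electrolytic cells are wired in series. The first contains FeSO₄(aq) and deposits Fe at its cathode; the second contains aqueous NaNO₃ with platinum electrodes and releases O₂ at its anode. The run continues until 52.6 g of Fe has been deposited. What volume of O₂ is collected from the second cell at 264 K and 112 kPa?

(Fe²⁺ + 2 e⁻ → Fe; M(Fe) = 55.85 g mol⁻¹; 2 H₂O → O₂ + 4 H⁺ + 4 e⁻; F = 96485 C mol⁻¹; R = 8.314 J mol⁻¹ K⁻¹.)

9.23 L

n(Fe) = 52.6 / 55.85 = 0.9418 mol, so n(e⁻) = 2 × 0.9418 = 1.884 mol.
The cells are in series, so the same 1.884 mol of electrons passes through the second cell.
2 H₂O → O₂ + 4 H⁺ + 4 e⁻ — 4 mol e⁻ per mol O₂, so n(O₂) = 1.884/4 = 0.4709 mol.
V = nRT/P = (0.4709 × 8.314 × 264) / (112 × 10³) = 0.00923 m³ = 9.23 L.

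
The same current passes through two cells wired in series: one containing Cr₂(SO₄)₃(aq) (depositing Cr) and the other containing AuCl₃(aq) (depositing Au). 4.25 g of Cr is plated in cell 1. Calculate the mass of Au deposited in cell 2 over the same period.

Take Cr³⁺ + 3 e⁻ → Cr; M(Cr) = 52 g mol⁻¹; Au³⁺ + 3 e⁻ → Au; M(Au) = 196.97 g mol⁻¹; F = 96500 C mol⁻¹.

n(Cr) = 4.25 / 52 = 0.08173 mol.
Since Cr³⁺ + 3 e⁻ → Cr, n(e⁻) passed = 3 × 0.08173 = 0.2452 mol.
Cells in series carry the same charge, so the same 0.2452 mol of electrons passes through cell 2.
Au³⁺ + 3 e⁻ → Au, so n(Au) = 0.2452 / 3 = 0.08173 mol.
m(Au) = 0.08173 × 196.97 = 16.1 g.

16.1 g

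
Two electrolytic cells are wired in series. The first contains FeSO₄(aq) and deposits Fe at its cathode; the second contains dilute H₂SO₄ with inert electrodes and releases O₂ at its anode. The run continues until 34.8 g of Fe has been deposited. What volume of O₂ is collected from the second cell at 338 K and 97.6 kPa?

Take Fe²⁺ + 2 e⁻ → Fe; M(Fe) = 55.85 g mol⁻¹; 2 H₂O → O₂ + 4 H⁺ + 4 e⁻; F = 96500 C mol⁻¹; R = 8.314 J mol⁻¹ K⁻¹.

8.97 L

n(Fe) = 34.8 / 55.85 = 0.6231 mol, so n(e⁻) = 2 × 0.6231 = 1.246 mol.
The cells are in series, so the same 1.246 mol of electrons passes through the second cell.
2 H₂O → O₂ + 4 H⁺ + 4 e⁻ — 4 mol e⁻ per mol O₂, so n(O₂) = 1.246/4 = 0.3115 mol.
V = nRT/P = (0.3115 × 8.314 × 338) / (97.6 × 10³) = 0.00897 m³ = 8.97 L.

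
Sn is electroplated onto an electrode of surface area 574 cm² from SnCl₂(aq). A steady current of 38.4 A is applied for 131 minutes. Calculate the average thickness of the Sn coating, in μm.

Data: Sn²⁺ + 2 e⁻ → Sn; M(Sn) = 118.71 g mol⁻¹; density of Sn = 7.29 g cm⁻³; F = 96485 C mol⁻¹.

444 μm

Q = I·t = 38.40 × 7860.0 = 301800 C; n(e⁻) = 3.128 mol.
n(Sn) = n(e⁻)/2 = 1.564 mol, so m = 1.564 × 118.71 = 185.7 g.
Volume = m/ρ = 185.7 / 7.29 = 25.47 cm³.
Thickness = V/A = 25.47 / 574 = 0.0444 cm = 444 μm.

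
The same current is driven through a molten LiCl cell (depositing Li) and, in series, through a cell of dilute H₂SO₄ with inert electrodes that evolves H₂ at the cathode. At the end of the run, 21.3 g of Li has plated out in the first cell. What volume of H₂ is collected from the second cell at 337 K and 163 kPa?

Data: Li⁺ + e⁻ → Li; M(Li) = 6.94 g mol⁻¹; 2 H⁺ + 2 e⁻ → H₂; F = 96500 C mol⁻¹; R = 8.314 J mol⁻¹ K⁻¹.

26.4 L

n(Li) = 21.3 / 6.94 = 3.069 mol, so n(e⁻) = 1 × 3.069 = 3.069 mol.
The cells are in series, so the same 3.069 mol of electrons passes through the second cell.
2 H⁺ + 2 e⁻ → H₂ — 2 mol e⁻ per mol H₂, so n(H₂) = 3.069/2 = 1.535 mol.
V = nRT/P = (1.535 × 8.314 × 337) / (163 × 10³) = 0.0264 m³ = 26.4 L.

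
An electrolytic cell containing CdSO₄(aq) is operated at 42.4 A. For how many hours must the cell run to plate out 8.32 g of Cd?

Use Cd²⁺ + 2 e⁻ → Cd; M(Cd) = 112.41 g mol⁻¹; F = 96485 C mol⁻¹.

n(Cd) = m/M = 8.32 / 112.41 = 0.07401 mol.
Each Cd atom requires 2 electrons, so n(e⁻) = 2 × 0.07401 = 0.1480 mol.
Q = n(e⁻)·F = 0.1480 × 96485 = 14280 C.
t = Q/I = 14280 / 42.40 A = 336.9 s = 0.0936 h.

0.0936 h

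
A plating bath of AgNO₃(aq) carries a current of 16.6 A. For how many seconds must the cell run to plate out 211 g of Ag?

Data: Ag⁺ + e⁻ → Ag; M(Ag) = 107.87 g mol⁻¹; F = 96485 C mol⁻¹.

11400 s

n(Ag) = m/M = 211 / 107.87 = 1.956 mol.
Each Ag atom requires 1 electron, so n(e⁻) = 1 × 1.956 = 1.956 mol.
Q = n(e⁻)·F = 1.956 × 96485 = 188700 C.
t = Q/I = 188700 / 16.60 A = 11370 s.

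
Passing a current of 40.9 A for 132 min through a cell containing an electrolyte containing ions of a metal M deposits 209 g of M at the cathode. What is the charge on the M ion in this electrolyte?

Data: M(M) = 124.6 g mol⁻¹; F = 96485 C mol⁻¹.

+2

Q = I·t = 40.90 A × 7920.0 s = 323900 C, so n(e⁻) = 323900/96485 = 3.357 mol.
n(M) deposited = 209 / 124.6 = 1.677 mol.
Electrons per atom = n(e⁻)/n(M) = 3.357 / 1.677 = 2.00 ≈ 2, so the ion is M²⁺.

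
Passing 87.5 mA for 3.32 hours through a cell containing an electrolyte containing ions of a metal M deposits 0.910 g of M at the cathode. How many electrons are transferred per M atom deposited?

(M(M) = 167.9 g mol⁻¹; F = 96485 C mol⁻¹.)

Q = I·t = 0.08750 A × 11952 s = 1046 C, so n(e⁻) = 1046/96485 = 0.01084 mol.
n(M) deposited = 0.910 / 167.9 = 0.005420 mol.
Electrons per atom = n(e⁻)/n(M) = 0.01084 / 0.005420 = 2.00 ≈ 2, so the ion is M²⁺.

2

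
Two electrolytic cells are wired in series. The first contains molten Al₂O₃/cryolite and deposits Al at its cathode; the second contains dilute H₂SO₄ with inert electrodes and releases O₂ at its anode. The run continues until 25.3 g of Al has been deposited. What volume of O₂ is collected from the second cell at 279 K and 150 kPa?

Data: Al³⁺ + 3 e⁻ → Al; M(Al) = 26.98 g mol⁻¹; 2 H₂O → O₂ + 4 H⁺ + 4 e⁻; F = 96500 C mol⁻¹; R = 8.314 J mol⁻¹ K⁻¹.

n(Al) = 25.3 / 26.98 = 0.9377 mol, so n(e⁻) = 3 × 0.9377 = 2.813 mol.
The cells are in series, so the same 2.813 mol of electrons passes through the second cell.
2 H₂O → O₂ + 4 H⁺ + 4 e⁻ — 4 mol e⁻ per mol O₂, so n(O₂) = 2.813/4 = 0.7033 mol.
V = nRT/P = (0.7033 × 8.314 × 279) / (150 × 10³) = 0.0109 m³ = 10.9 L.

10.9 L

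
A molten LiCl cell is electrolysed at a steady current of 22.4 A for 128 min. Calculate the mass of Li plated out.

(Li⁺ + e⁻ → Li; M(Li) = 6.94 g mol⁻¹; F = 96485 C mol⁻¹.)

12.4 g

Q = I·t = 22.40 A × 7680.0 s = 172000 C.
n(e⁻) = Q/F = 172000 / 96485 = 1.783 mol.
Li⁺ + e⁻ → Li, so n(Li) = n(e⁻)/1 = 1.783 mol.
m = n·M = 1.783 × 6.94 = 12.4 g.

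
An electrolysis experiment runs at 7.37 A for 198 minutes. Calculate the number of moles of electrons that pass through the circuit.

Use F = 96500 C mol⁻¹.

Q = I·t = 7.370 A × 11880 s = 87560 C.
n(e⁻) = Q/F = 87560 / 96500 = 0.907 mol.

0.907 mol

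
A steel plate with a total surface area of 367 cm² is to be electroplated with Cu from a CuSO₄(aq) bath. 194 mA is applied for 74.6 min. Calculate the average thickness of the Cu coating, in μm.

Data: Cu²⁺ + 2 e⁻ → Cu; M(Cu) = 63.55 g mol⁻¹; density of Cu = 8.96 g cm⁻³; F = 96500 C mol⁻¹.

Q = I·t = 0.1940 × 4476.0 = 868.3 C; n(e⁻) = 0.008998 mol.
n(Cu) = n(e⁻)/2 = 0.004499 mol, so m = 0.004499 × 63.55 = 0.2859 g.
Volume = m/ρ = 0.2859 / 8.96 = 0.03191 cm³.
Thickness = V/A = 0.03191 / 367 = 8.70 × 10⁻⁵ cm = 0.870 μm.

0.870 μm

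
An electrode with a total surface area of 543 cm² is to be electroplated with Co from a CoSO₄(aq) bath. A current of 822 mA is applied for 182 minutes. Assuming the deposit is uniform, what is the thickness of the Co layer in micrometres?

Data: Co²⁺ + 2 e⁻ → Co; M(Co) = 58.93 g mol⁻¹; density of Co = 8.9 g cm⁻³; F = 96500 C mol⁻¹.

Q = I·t = 0.8220 × 10920 = 8976 C; n(e⁻) = 0.09302 mol.
n(Co) = n(e⁻)/2 = 0.04651 mol, so m = 0.04651 × 58.93 = 2.741 g.
Volume = m/ρ = 2.741 / 8.9 = 0.3080 cm³.
Thickness = V/A = 0.3080 / 543 = 5.67 × 10⁻⁴ cm = 5.67 μm.

5.67 μm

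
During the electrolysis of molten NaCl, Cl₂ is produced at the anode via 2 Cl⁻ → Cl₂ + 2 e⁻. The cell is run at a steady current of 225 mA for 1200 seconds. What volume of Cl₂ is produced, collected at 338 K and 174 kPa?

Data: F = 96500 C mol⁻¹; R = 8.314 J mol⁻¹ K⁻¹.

0.0226 L

Q = I·t = 0.2250 A × 1200.0 s = 270.0 C.
n(e⁻) = Q/F = 270.0 / 96500 = 0.002798 mol.
2 electrons are transferred per Cl₂ molecule, so n(Cl₂) = 0.002798 / 2 = 0.001399 mol.
V = nRT/P = (0.001399 × 8.314 × 338) / (174 × 10³ Pa) = 2.26 × 10⁻⁵ m³ = 0.0226 L.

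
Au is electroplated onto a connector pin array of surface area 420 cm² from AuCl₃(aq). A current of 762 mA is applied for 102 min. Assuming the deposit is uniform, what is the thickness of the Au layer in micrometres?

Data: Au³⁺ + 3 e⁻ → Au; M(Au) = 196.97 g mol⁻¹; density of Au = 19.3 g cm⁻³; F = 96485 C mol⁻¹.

Q = I·t = 0.7620 × 6120.0 = 4663 C; n(e⁻) = 0.04833 mol.
n(Au) = n(e⁻)/3 = 0.01611 mol, so m = 0.01611 × 196.97 = 3.173 g.
Volume = m/ρ = 3.173 / 19.3 = 0.1644 cm³.
Thickness = V/A = 0.1644 / 420 = 3.91 × 10⁻⁴ cm = 3.91 μm.

3.91 μm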